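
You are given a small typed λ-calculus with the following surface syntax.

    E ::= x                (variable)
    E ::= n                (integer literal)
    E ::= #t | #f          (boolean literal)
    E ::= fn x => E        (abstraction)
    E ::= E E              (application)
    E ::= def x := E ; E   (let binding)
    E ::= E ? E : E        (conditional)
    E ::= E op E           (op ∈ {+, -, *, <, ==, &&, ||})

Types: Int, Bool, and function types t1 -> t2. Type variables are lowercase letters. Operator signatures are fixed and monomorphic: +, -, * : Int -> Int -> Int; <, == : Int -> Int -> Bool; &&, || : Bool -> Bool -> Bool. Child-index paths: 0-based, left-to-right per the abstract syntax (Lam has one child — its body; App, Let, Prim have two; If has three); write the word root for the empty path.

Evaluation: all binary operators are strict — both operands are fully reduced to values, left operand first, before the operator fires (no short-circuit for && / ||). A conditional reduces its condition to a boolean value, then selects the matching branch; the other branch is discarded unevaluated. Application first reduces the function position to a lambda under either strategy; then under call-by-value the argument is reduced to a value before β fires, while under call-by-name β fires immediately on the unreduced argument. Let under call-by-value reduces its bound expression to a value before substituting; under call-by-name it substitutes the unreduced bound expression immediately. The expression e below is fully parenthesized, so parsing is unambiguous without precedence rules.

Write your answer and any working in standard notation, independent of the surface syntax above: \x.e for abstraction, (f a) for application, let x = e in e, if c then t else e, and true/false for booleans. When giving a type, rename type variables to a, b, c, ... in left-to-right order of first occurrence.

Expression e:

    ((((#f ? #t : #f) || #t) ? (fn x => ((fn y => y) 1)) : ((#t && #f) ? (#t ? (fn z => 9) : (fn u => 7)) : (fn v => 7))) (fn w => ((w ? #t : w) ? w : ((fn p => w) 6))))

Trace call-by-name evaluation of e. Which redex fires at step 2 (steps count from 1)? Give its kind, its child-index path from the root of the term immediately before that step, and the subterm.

Trace:
step 0: ((if ((if false then true else false) || true) then (\x.((\y.y) 1)) else (if (true && false) then (if true then (\z.9) else (\u.7)) else (\v.7))) (\w.(if (if w then true else w) then w else ((\p.w) 6))))
step 1: [if@0.0.0] ((if (false || true) then (\x.((\y.y) 1)) else (if (true && false) then (if true then (\z.9) else (\u.7)) else (\v.7))) (\w.(if (if w then true else w) then w else ((\p.w) 6))))
step 2: [delta@0.0] ((if true then (\x.((\y.y) 1)) else (if (true && false) then (if true then (\z.9) else (\u.7)) else (\v.7))) (\w.(if (if w then true else w) then w else ((\p.w) 6))))

Answer: delta at 0.0 : (false || true)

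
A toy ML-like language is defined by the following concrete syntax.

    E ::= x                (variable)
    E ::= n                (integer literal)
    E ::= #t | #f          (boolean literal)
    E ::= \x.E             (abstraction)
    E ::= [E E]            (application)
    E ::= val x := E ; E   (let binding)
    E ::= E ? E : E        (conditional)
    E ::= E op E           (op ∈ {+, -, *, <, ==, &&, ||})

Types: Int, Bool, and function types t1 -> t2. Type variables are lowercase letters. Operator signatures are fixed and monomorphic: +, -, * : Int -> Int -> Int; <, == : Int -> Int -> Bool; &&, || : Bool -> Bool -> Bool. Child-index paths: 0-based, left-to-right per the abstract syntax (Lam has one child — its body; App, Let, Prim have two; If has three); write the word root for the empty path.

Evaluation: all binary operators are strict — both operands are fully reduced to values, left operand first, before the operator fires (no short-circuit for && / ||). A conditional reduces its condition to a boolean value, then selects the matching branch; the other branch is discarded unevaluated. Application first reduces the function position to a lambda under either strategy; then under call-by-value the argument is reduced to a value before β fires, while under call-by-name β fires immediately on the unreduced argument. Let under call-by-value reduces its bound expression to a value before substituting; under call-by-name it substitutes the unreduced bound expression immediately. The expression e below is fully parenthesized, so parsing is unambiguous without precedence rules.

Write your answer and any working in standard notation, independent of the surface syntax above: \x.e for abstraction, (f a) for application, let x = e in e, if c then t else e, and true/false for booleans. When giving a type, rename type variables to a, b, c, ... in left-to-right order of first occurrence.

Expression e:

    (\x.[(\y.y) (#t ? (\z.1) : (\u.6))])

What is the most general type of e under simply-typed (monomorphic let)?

Derivation:
y : b
\y._ : b -> b
  unify Bool ~ Bool
\z._ : c -> Int
\u._ : d -> Int
  unify c -> Int ~ d -> Int
  unify c ~ d
  unify Int ~ Int
  unify b -> b ~ (d -> Int) -> e
  unify b ~ d -> Int
  unify d -> Int ~ e
_ _ : d -> Int
\x._ : a -> d -> Int

Answer: a -> b -> Int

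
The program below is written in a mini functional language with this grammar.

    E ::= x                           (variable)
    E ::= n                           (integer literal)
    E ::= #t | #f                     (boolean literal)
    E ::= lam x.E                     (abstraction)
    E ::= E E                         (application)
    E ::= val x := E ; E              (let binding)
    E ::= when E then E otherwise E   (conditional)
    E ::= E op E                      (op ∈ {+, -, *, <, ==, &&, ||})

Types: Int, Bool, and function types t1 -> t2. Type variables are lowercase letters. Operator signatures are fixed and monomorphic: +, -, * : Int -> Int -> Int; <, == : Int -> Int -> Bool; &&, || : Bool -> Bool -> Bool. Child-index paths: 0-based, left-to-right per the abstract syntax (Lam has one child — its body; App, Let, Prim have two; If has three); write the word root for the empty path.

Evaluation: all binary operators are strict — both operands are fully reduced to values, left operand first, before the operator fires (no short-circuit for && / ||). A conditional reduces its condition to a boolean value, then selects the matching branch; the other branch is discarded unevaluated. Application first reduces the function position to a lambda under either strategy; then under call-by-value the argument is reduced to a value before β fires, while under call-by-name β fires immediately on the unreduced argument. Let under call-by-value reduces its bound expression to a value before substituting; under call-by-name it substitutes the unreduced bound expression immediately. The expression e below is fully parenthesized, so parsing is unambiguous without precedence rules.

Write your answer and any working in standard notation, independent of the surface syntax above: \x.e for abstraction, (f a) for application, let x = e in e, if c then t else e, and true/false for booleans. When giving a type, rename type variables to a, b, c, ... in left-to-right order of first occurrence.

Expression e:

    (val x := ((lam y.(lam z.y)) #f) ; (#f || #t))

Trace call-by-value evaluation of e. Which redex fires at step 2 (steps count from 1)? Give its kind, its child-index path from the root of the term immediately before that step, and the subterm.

Trace:
step 0: (let x = ((\y.(\z.y)) false) in (false || true))
step 1: [beta@0] (let x = (\z.false) in (false || true))
step 2: [let@root] (false || true)

Answer: let at root : (let x = (\z.false) in (false || true))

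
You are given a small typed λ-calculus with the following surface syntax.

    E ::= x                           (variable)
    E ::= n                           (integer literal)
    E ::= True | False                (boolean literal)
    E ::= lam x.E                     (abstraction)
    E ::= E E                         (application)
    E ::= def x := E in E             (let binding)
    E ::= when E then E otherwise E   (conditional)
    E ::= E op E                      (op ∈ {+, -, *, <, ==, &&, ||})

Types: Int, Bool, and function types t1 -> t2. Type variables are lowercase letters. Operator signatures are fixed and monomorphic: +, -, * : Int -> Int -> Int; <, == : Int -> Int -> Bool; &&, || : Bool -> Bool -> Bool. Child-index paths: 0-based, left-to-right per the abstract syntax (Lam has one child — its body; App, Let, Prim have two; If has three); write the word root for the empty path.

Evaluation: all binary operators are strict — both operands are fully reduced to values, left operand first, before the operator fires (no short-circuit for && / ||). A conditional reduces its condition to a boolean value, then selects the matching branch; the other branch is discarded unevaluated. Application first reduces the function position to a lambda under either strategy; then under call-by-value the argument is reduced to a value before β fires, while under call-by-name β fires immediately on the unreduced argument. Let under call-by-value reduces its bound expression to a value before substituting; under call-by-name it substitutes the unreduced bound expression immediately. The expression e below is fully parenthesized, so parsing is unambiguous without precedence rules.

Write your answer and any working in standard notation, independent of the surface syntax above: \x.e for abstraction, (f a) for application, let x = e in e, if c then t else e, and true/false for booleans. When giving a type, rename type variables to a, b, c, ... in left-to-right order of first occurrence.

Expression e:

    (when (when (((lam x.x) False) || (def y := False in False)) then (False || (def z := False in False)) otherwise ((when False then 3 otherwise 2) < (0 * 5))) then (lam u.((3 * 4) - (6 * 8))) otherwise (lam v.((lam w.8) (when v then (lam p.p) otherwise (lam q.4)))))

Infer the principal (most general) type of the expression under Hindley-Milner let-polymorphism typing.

Answer: Bool -> Int

Working:
x : a
\x._ : a -> a
  unify a -> a ~ Bool -> b
  unify a ~ Bool
  unify Bool ~ b
_ _ : Bool
  unify Bool ~ Bool
let y : Bool
  unify Bool ~ Bool
  unify Bool ~ Bool
  unify Bool ~ Bool
let z : Bool
  unify Bool ~ Bool
  unify Bool ~ Bool
  unify Int ~ Int
  unify Int ~ Int
  unify Int ~ Int
  unify Int ~ Int
  unify Int ~ Int
  unify Bool ~ Bool
  unify Bool ~ Bool
  unify Int ~ Int
  unify Int ~ Int
  unify Int ~ Int
  unify Int ~ Int
  unify Int ~ Int
  unify Int ~ Int
\u._ : c -> Int
\w._ : e -> Int
v : d
  unify d ~ Bool
p : f
\p._ : f -> f
\q._ : g -> Int
  unify f -> f ~ g -> Int
  unify f ~ g
  unify g ~ Int
  unify e -> Int ~ (Int -> Int) -> h
  unify e ~ Int -> Int
  unify Int ~ h
_ _ : Int
\v._ : Bool -> Int
  unify c -> Int ~ Bool -> Int
  unify c ~ Bool
  unify Int ~ Int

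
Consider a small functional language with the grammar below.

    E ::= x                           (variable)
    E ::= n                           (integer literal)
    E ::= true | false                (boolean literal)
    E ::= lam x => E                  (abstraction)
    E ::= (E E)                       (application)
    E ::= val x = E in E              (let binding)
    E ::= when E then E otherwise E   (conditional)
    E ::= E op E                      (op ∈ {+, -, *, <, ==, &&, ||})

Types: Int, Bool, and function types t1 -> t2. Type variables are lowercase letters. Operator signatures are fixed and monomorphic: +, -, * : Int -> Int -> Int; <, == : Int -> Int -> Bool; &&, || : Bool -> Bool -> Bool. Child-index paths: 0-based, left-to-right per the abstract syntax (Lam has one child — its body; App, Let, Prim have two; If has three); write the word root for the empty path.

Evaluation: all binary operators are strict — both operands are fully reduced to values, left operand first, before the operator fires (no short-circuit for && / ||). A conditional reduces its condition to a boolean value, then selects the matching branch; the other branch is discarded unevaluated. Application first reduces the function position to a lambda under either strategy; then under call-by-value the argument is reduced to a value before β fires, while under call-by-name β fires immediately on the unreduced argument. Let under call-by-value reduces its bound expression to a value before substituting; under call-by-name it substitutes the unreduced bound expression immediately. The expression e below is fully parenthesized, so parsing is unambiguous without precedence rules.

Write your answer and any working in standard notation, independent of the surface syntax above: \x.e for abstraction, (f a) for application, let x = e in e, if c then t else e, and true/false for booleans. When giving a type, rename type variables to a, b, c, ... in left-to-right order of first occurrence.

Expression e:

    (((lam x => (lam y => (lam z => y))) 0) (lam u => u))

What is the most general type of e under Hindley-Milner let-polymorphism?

Trace:
y : b
\z._ : c -> b
\y._ : b -> c -> b
\x._ : a -> b -> c -> b
  unify a -> b -> c -> b ~ Int -> d
  unify a ~ Int
  unify b -> c -> b ~ d
_ _ : b -> c -> b
u : e
\u._ : e -> e
  unify b -> c -> b ~ (e -> e) -> f
  unify b ~ e -> e
  unify c -> e -> e ~ f
_ _ : c -> e -> e

Answer: a -> b -> b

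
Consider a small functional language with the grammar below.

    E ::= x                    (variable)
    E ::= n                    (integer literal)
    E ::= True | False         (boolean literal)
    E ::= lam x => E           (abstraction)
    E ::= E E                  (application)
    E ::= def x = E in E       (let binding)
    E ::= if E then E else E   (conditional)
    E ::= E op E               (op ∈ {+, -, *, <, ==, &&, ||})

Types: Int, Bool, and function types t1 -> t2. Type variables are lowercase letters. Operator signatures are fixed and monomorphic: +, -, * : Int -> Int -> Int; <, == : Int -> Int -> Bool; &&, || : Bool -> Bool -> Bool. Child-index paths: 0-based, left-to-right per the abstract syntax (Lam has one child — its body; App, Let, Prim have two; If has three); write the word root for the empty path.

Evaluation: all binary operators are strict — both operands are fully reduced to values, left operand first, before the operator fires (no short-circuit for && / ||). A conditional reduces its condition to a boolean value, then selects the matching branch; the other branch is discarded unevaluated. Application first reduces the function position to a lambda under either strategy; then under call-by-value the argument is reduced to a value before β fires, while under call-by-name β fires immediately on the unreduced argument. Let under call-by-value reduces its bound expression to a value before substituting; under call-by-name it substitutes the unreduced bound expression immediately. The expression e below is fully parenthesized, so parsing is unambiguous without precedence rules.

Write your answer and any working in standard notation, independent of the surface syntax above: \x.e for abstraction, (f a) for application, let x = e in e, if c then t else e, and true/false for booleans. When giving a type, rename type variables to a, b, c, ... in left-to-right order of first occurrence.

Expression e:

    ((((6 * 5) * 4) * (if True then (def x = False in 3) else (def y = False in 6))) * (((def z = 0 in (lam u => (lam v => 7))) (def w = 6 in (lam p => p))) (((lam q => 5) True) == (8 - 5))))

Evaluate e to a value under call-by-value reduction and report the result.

Answer: 2520

Working:
step 0: ((((6 * 5) * 4) * (if true then (let x = false in 3) else (let y = false in 6))) * (((let z = 0 in (\u.(\v.7))) (let w = 6 in (\p.p))) (((\q.5) true) == (8 - 5))))
step 1: [delta@0.0.0] (((30 * 4) * (if true then (let x = false in 3) else (let y = false in 6))) * (((let z = 0 in (\u.(\v.7))) (let w = 6 in (\p.p))) (((\q.5) true) == (8 - 5))))
step 2: [delta@0.0] ((120 * (if true then (let x = false in 3) else (let y = false in 6))) * (((let z = 0 in (\u.(\v.7))) (let w = 6 in (\p.p))) (((\q.5) true) == (8 - 5))))
step 3: [if@0.1] ((120 * (let x = false in 3)) * (((let z = 0 in (\u.(\v.7))) (let w = 6 in (\p.p))) (((\q.5) true) == (8 - 5))))
step 4: [let@0.1] ((120 * 3) * (((let z = 0 in (\u.(\v.7))) (let w = 6 in (\p.p))) (((\q.5) true) == (8 - 5))))
step 5: [delta@0] (360 * (((let z = 0 in (\u.(\v.7))) (let w = 6 in (\p.p))) (((\q.5) true) == (8 - 5))))
step 6: [let@1.0.0] (360 * (((\u.(\v.7)) (let w = 6 in (\p.p))) (((\q.5) true) == (8 - 5))))
step 7: [let@1.0.1] (360 * (((\u.(\v.7)) (\p.p)) (((\q.5) true) == (8 - 5))))
step 8: [beta@1.0] (360 * ((\v.7) (((\q.5) true) == (8 - 5))))
step 9: [beta@1.1.0] (360 * ((\v.7) (5 == (8 - 5))))
step 10: [delta@1.1.1] (360 * ((\v.7) (5 == 3)))
step 11: [delta@1.1] (360 * ((\v.7) false))
step 12: [beta@1] (360 * 7)
step 13: [delta@root] 2520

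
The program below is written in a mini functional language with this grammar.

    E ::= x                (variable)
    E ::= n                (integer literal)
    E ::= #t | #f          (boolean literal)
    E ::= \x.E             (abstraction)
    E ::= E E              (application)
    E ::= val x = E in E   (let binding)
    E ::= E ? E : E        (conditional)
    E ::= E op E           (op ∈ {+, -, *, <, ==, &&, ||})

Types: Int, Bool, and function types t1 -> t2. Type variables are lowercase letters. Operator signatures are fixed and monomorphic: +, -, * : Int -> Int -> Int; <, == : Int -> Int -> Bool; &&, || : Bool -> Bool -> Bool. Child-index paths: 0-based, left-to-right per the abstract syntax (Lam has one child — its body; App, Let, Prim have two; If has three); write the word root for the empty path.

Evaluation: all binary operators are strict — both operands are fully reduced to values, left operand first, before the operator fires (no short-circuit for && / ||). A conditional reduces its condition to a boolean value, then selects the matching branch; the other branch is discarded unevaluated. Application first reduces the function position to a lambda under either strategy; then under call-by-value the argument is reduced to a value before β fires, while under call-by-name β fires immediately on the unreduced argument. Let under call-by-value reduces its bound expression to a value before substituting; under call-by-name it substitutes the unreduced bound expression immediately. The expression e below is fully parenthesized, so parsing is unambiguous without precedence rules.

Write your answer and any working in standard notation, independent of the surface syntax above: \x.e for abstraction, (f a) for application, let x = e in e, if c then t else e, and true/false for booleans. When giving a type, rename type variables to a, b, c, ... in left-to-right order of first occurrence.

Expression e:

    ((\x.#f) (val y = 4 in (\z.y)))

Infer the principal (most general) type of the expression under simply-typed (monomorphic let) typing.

Answer: Bool

Trace:
\x._ : a -> Bool
let y : Int
y : Int
\z._ : b -> Int
  unify a -> Bool ~ (b -> Int) -> c
  unify a ~ b -> Int
  unify Bool ~ c
_ _ : Bool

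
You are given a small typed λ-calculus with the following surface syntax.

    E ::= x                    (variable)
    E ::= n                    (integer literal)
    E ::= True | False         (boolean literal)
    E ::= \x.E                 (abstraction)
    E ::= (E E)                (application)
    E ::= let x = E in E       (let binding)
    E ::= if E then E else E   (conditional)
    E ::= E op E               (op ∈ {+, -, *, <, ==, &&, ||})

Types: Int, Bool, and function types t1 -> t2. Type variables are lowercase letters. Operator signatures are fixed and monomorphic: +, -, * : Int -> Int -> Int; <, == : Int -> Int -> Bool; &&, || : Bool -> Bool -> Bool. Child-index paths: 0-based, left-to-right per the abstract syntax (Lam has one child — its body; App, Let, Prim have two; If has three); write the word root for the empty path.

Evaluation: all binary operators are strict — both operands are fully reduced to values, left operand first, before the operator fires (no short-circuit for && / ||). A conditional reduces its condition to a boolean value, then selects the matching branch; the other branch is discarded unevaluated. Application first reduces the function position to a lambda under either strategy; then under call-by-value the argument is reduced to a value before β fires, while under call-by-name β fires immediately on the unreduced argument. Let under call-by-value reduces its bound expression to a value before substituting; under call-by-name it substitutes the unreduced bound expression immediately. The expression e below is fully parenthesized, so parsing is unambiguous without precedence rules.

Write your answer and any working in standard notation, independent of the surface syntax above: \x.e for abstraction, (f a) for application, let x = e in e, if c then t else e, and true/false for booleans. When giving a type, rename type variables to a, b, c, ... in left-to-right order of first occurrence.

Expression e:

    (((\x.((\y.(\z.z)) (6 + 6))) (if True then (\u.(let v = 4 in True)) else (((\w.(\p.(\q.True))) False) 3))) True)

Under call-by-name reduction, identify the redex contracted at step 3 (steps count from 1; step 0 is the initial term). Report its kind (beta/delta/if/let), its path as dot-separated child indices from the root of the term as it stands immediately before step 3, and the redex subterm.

Answer: beta at root : ((\z.z) true)

Derivation:
step 0: (((\x.((\y.(\z.z)) (6 + 6))) (if true then (\u.(let v = 4 in true)) else (((\w.(\p.(\q.true))) false) 3))) true)
step 1: [beta@0] (((\y.(\z.z)) (6 + 6)) true)
step 2: [beta@0] ((\z.z) true)
step 3: [beta@root] true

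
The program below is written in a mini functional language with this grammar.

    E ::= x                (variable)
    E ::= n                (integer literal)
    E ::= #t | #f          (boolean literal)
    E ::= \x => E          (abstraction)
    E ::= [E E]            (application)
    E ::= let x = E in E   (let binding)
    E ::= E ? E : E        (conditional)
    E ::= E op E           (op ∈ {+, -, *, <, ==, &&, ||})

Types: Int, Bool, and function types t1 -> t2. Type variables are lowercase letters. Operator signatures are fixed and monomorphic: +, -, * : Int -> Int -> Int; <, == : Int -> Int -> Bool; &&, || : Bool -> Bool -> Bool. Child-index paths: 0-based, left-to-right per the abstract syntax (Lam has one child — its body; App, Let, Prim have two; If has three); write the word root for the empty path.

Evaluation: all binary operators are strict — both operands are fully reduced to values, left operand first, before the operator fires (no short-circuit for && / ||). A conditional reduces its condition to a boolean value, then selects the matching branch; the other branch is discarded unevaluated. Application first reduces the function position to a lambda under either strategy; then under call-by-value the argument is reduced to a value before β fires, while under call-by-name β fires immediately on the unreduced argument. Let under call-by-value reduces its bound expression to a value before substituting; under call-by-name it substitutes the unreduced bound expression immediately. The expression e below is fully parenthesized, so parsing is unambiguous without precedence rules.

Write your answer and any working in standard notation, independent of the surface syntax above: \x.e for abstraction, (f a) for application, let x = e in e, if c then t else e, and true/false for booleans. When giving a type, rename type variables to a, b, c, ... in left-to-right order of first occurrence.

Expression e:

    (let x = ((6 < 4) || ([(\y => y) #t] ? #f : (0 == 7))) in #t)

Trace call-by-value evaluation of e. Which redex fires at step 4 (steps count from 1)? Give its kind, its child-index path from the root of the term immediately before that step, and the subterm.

Answer: delta at 0 : (false || false)

Working:
step 0: (let x = ((6 < 4) || (if ((\y.y) true) then false else (0 == 7))) in true)
step 1: [delta@0.0] (let x = (false || (if ((\y.y) true) then false else (0 == 7))) in true)
step 2: [beta@0.1.0] (let x = (false || (if true then false else (0 == 7))) in true)
step 3: [if@0.1] (let x = (false || false) in true)
step 4: [delta@0] (let x = false in true)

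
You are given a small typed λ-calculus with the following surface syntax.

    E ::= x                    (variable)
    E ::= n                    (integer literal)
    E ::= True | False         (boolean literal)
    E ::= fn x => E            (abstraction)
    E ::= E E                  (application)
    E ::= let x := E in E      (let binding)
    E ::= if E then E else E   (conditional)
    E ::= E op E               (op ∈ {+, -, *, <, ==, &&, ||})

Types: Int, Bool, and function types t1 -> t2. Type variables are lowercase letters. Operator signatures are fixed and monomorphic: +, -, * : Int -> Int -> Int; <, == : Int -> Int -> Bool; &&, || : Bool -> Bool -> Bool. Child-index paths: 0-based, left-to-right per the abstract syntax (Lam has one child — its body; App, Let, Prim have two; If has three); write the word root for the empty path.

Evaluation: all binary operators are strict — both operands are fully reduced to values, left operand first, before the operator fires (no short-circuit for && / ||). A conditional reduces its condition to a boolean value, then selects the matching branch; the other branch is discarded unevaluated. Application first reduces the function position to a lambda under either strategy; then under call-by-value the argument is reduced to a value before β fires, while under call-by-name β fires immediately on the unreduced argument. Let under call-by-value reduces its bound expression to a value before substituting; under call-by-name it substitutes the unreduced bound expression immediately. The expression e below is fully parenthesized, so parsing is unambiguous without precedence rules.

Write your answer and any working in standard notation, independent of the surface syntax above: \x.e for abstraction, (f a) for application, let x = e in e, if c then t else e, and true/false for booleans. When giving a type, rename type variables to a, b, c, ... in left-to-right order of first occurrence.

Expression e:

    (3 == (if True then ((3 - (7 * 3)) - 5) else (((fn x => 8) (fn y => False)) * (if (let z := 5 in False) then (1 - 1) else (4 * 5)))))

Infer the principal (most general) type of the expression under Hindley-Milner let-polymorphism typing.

Answer: Bool

Working:
  unify Int ~ Int
  unify Bool ~ Bool
  unify Int ~ Int
  unify Int ~ Int
  unify Int ~ Int
  unify Int ~ Int
  unify Int ~ Int
  unify Int ~ Int
\x._ : a -> Int
\y._ : b -> Bool
  unify a -> Int ~ (b -> Bool) -> c
  unify a ~ b -> Bool
  unify Int ~ c
_ _ : Int
  unify Int ~ Int
let z : Int
  unify Bool ~ Bool
  unify Int ~ Int
  unify Int ~ Int
  unify Int ~ Int
  unify Int ~ Int
  unify Int ~ Int
  unify Int ~ Int
  unify Int ~ Int
  unify Int ~ Int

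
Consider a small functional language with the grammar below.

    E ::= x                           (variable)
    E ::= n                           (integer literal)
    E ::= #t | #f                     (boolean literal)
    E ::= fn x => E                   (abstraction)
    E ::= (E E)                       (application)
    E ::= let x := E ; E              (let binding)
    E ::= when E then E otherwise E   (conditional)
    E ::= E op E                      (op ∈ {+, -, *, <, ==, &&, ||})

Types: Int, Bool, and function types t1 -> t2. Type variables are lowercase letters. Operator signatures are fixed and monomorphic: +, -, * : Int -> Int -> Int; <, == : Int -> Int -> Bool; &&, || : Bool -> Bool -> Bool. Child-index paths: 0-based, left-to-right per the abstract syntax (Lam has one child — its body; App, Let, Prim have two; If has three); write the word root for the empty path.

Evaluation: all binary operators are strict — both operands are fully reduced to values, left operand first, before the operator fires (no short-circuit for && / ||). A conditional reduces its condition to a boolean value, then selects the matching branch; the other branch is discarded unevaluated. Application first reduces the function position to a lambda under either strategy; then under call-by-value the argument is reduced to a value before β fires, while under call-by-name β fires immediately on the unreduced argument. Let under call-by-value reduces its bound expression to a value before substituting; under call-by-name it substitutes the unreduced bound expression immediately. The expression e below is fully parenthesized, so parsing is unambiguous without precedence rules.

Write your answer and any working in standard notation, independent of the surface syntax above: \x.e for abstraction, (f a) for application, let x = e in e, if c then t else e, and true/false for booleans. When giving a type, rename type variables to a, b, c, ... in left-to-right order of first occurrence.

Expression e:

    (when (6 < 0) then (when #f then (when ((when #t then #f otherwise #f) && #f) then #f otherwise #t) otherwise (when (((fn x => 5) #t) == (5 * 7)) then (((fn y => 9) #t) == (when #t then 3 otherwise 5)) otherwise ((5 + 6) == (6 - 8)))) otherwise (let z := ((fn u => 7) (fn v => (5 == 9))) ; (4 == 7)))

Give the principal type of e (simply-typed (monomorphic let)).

Answer: Bool

Derivation:
  unify Int ~ Int
  unify Int ~ Int
  unify Bool ~ Bool
  unify Bool ~ Bool
  unify Bool ~ Bool
  unify Bool ~ Bool
  unify Bool ~ Bool
  unify Bool ~ Bool
  unify Bool ~ Bool
  unify Bool ~ Bool
\x._ : a -> Int
  unify a -> Int ~ Bool -> b
  unify a ~ Bool
  unify Int ~ b
_ _ : Int
  unify Int ~ Int
  unify Int ~ Int
  unify Int ~ Int
  unify Int ~ Int
  unify Bool ~ Bool
\y._ : c -> Int
  unify c -> Int ~ Bool -> d
  unify c ~ Bool
  unify Int ~ d
_ _ : Int
  unify Int ~ Int
  unify Bool ~ Bool
  unify Int ~ Int
  unify Int ~ Int
  unify Int ~ Int
  unify Int ~ Int
  unify Int ~ Int
  unify Int ~ Int
  unify Int ~ Int
  unify Int ~ Int
  unify Bool ~ Bool
  unify Bool ~ Bool
\u._ : e -> Int
  unify Int ~ Int
  unify Int ~ Int
\v._ : f -> Bool
  unify e -> Int ~ (f -> Bool) -> g
  unify e ~ f -> Bool
  unify Int ~ g
_ _ : Int
let z : Int
  unify Int ~ Int
  unify Int ~ Int
  unify Bool ~ Bool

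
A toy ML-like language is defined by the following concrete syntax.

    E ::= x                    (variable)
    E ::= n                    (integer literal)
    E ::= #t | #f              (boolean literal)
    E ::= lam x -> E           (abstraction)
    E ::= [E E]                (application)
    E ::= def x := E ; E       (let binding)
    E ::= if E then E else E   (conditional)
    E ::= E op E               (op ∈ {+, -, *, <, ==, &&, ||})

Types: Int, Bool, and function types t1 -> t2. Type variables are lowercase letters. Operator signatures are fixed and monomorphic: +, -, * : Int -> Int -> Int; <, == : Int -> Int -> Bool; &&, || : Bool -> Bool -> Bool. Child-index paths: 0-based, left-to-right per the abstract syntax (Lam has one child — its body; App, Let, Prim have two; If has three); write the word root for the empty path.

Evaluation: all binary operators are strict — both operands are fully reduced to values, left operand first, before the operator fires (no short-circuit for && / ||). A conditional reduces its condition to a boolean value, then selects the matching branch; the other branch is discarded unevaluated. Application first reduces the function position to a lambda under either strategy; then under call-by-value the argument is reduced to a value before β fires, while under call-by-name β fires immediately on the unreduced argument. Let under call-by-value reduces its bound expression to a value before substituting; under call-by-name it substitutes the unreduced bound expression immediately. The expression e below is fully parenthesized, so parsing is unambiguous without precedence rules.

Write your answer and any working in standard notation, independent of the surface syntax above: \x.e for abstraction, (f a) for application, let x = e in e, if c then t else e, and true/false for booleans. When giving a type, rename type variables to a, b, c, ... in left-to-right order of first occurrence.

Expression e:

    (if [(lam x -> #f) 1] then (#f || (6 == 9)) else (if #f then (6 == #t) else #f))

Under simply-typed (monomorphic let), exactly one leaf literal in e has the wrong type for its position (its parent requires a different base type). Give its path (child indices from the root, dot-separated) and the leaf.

Answer: 2.1.1 : true

Working:
\x._ : a -> Bool
  unify a -> Bool ~ Int -> b
  unify a ~ Int
  unify Bool ~ b
_ _ : Bool
  unify Bool ~ Bool
  unify Bool ~ Bool
  unify Int ~ Int
  unify Int ~ Int
  unify Bool ~ Bool
  unify Bool ~ Bool
  unify Int ~ Int
  unify Bool ~ Int
  FAIL: mismatch Bool ~ Int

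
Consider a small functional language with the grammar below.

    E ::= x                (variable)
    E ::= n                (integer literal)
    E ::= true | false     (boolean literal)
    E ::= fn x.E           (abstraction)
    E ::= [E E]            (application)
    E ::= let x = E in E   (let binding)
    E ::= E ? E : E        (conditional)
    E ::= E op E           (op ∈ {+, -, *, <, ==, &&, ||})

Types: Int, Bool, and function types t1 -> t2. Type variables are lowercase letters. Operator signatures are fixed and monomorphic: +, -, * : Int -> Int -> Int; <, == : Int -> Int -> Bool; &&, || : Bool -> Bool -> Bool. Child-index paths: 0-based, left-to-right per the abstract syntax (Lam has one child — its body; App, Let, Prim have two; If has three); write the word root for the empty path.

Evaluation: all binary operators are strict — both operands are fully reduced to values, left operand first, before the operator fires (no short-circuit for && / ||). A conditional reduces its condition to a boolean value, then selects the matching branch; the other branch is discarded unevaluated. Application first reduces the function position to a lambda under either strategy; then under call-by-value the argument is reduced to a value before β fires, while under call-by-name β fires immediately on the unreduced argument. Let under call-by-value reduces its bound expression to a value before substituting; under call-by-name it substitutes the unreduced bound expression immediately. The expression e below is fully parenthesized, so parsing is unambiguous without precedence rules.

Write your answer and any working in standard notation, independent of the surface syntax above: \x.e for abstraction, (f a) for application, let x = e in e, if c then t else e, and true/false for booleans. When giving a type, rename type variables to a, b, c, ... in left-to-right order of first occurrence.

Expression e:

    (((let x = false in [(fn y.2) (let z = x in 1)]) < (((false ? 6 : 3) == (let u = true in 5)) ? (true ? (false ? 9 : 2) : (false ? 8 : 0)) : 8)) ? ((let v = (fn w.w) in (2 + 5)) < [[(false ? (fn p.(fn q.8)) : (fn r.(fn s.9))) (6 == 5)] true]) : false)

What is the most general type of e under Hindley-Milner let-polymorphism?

Answer: Bool

Working:
let x : Bool
\y._ : a -> Int
x : Bool
let z : Bool
  unify a -> Int ~ Int -> b
  unify a ~ Int
  unify Int ~ b
_ _ : Int
  unify Int ~ Int
  unify Bool ~ Bool
  unify Int ~ Int
  unify Int ~ Int
let u : Bool
  unify Int ~ Int
  unify Bool ~ Bool
  unify Bool ~ Bool
  unify Bool ~ Bool
  unify Int ~ Int
  unify Bool ~ Bool
  unify Int ~ Int
  unify Int ~ Int
  unify Int ~ Int
  unify Int ~ Int
  unify Bool ~ Bool
w : c
\w._ : c -> c
let v : forall. c -> c
  unify Int ~ Int
  unify Int ~ Int
  unify Int ~ Int
  unify Bool ~ Bool
\q._ : e -> Int
\p._ : d -> e -> Int
\s._ : g -> Int
\r._ : f -> g -> Int
  unify d -> e -> Int ~ f -> g -> Int
  unify d ~ f
  unify e -> Int ~ g -> Int
  unify e ~ g
  unify Int ~ Int
  unify Int ~ Int
  unify Int ~ Int
  unify f -> g -> Int ~ Bool -> h
  unify f ~ Bool
  unify g -> Int ~ h
_ _ : g -> Int
  unify g -> Int ~ Bool -> i
  unify g ~ Bool
  unify Int ~ i
_ _ : Int
  unify Int ~ Int
  unify Bool ~ Bool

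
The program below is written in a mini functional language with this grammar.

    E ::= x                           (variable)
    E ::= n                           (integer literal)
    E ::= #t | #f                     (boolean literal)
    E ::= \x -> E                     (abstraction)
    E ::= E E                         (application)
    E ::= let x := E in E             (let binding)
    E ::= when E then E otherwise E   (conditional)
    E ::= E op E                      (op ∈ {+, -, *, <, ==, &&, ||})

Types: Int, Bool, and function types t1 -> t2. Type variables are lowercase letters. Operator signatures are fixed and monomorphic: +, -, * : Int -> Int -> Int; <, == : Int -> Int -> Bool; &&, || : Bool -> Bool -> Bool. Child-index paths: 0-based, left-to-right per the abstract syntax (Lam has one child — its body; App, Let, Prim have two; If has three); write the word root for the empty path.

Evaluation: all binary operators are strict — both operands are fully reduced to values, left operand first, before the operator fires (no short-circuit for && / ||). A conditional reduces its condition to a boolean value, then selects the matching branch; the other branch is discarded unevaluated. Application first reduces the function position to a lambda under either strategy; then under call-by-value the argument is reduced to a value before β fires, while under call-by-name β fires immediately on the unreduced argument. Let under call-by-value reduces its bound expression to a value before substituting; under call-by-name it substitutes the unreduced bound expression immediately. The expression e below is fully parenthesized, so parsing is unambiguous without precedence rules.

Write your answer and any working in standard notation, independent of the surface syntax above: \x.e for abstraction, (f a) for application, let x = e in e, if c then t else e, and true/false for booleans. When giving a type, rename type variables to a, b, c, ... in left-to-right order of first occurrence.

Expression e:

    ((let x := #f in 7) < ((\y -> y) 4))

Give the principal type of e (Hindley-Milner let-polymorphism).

Trace:
let x : Bool
  unify Int ~ Int
y : a
\y._ : a -> a
  unify a -> a ~ Int -> b
  unify a ~ Int
  unify Int ~ b
_ _ : Int
  unify Int ~ Int

Answer: Bool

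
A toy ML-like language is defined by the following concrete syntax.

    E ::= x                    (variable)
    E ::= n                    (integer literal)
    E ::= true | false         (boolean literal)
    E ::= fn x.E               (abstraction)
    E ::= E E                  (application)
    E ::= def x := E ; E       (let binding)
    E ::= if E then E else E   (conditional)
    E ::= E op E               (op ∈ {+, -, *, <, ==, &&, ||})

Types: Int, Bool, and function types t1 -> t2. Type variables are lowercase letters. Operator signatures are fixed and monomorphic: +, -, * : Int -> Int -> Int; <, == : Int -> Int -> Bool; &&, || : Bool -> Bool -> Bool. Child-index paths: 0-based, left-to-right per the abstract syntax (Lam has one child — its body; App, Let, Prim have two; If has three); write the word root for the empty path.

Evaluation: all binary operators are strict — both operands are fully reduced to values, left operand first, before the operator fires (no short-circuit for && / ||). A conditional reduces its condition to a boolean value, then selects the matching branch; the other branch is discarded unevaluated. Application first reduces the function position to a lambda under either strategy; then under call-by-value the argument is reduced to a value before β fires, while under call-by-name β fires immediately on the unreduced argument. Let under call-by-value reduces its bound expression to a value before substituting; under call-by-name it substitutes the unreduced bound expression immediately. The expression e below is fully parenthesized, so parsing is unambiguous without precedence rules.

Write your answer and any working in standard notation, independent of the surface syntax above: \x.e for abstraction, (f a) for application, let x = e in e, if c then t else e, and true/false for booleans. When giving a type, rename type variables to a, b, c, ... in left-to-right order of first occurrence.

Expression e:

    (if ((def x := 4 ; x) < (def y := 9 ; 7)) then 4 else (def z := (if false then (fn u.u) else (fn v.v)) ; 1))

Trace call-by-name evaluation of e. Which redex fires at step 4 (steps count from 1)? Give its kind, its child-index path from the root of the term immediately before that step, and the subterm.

Trace:
step 0: (if ((let x = 4 in x) < (let y = 9 in 7)) then 4 else (let z = (if false then (\u.u) else (\v.v)) in 1))
step 1: [let@0.0] (if (4 < (let y = 9 in 7)) then 4 else (let z = (if false then (\u.u) else (\v.v)) in 1))
step 2: [let@0.1] (if (4 < 7) then 4 else (let z = (if false then (\u.u) else (\v.v)) in 1))
step 3: [delta@0] (if true then 4 else (let z = (if false then (\u.u) else (\v.v)) in 1))
step 4: [if@root] 4

Answer: if at root : (if true then 4 else (let z = (if false then (\u.u) else (\v.v)) in 1))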